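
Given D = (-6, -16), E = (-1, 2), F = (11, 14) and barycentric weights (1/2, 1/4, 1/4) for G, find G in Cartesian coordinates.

G = (1/2)·D + (1/4)·E + (1/4)·F.
x-coordinate: (1/2)·(-6) + (1/4)·(-1) + (1/4)·11 = -1/2.
y-coordinate: (1/2)·(-16) + (1/4)·2 + (1/4)·14 = -4.

(-1/2, -4)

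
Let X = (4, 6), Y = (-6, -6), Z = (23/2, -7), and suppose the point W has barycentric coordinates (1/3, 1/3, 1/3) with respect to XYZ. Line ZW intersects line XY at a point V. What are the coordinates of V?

(-1, 0)

Line ZW meets XY where the Z-coordinate vanishes; zeroing W's Z-weight and renormalizing leaves X, Y-weights 1/3 : 1/3 → (1/2, 1/2).
So V = (1/2)·X + (1/2)·Y = (-1, 0).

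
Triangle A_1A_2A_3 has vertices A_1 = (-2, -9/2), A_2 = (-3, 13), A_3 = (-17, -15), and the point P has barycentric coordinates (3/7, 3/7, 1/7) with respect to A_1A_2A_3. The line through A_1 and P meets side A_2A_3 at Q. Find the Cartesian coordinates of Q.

(-13/2, 6)

Line A_1P meets A_2A_3 where the A_1-coordinate vanishes; zeroing P's A_1-weight and renormalizing leaves A_2, A_3-weights 3/7 : 1/7 → (3/4, 1/4).
So Q = (3/4)·A_2 + (1/4)·A_3 = (-13/2, 6).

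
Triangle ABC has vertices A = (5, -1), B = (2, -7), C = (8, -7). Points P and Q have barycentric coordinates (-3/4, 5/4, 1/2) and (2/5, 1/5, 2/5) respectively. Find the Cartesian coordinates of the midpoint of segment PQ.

(167/40, -161/20)

Barycentric coordinates of the midpoint are the average: (-7/40, 29/40, 9/20).
Converting: (-7/40)·A + (29/40)·B + (9/20)·C = (167/40, -161/20).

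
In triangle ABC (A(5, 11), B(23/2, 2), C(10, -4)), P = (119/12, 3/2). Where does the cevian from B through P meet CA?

Barycentric coordinates of P with respect to ABC: (1/6, 1/2, 1/3).
On side CA the B-coordinate is zero; dropping P's B-weight 1/2 and renormalizing the remaining 1/3 : 1/6 gives weights 2/3, 1/3 on C, A.
Q = (2/3)·(10, -4) + (1/3)·(5, 11) = (25/3, 1).

(25/3, 1)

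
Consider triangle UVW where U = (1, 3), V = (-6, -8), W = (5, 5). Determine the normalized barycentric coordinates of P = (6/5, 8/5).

Signed area of the reference triangle: [UVW] = ½·(1·(-8−5) + (-6)·(5−3) + 5·(3−(-8))) = ½·(-13 − 12 + 55) = 15.
[PVW] = ½·((6/5)·(-8−5) + (-6)·(5−(8/5)) + 5·(8/5−(-8))) = ½·(-78/5 − 102/5 + 48) = 6, so the U-coordinate is 6/15 = 2/5.
[UPW] = ½·(1·(8/5−5) + (6/5)·(5−3) + 5·(3−(8/5))) = ½·(-17/5 + 12/5 + 7) = 3, so the V-coordinate is 1/5.
[UVP] = ½·(1·(-8−(8/5)) + (-6)·(8/5−3) + (6/5)·(3−(-8))) = ½·(-48/5 + 42/5 + 66/5) = 6, so the W-coordinate is 2/5.

(2/5, 1/5, 2/5)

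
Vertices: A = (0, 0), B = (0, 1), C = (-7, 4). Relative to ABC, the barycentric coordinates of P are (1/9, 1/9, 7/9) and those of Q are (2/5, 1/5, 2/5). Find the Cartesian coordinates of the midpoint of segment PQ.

Barycentric coordinates of the midpoint are the average: (23/90, 7/45, 53/90).
Converting: (23/90)·A + (7/45)·B + (53/90)·C = (-371/90, 113/45).

(-371/90, 113/45)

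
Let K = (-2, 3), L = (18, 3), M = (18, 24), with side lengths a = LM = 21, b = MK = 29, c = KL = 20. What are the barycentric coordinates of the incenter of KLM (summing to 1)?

The incenter has barycentric coordinates proportional to the opposite side lengths: (21 : 29 : 20).
Normalizing by 21+29+20 = 70 gives (3/10, 29/70, 2/7).

(3/10, 29/70, 2/7)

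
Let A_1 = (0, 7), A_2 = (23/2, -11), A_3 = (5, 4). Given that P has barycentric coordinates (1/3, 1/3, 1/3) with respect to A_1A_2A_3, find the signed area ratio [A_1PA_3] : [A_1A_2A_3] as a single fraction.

1/3

The signed ratio [A_1PA_3]/[A_1A_2A_3] equals the barycentric coordinate of P at vertex A_2, which is 1/3.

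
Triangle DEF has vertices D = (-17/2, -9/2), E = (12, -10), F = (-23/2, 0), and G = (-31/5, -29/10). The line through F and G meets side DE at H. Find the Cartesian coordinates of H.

(7/4, -29/4)

Barycentric coordinates of G with respect to DEF: (1/5, 1/5, 3/5).
On side DE the F-coordinate is zero; dropping G's F-weight 3/5 and renormalizing the remaining 1/5 : 1/5 gives weights 1/2, 1/2 on D, E.
H = (1/2)·(-17/2, -9/2) + (1/2)·(12, -10) = (7/4, -29/4).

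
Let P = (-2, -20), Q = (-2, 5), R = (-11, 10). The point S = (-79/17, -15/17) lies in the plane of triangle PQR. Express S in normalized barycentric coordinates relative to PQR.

Signed area of the reference triangle: [PQR] = ½·((-2)·(5−10) + (-2)·(10−(-20)) + (-11)·(-20−5)) = ½·(10 − 60 + 275) = 225/2.
[SQR] = ½·((-79/17)·(5−10) + (-2)·(10−(-15/17)) + (-11)·(-15/17−5)) = ½·(395/17 − 370/17 + 1100/17) = 1125/34, so the P-coordinate is (1125/34)/(225/2) = 5/17.
[PSR] = ½·((-2)·(-15/17−10) + (-79/17)·(10−(-20)) + (-11)·(-20−(-15/17))) = ½·(370/17 − 2370/17 + 3575/17) = 1575/34, so the Q-coordinate is 7/17.
[PQS] = ½·((-2)·(5−(-15/17)) + (-2)·(-15/17−(-20)) + (-79/17)·(-20−5)) = ½·(-200/17 − 650/17 + 1975/17) = 1125/34, so the R-coordinate is 5/17.
Check: 5/17 + 7/17 + 5/17 = 1.

(5/17, 7/17, 5/17)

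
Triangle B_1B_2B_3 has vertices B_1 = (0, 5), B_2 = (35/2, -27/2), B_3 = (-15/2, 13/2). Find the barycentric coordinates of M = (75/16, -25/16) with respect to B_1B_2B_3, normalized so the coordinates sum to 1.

Signed area of the reference triangle: [B_1B_2B_3] = ½·(0·(-27/2−(13/2)) + (35/2)·(13/2−5) + (-15/2)·(5−(-27/2))) = ½·(0 + 105/4 − 555/4) = -225/4.
[MB_2B_3] = ½·((75/16)·(-27/2−(13/2)) + (35/2)·(13/2−(-25/16)) + (-15/2)·(-25/16−(-27/2))) = ½·(-375/4 + 4515/32 − 2865/32) = -675/32, so the B_1-coordinate is (-675/32)/(-225/4) = 3/8.
[B_1MB_3] = ½·(0·(-25/16−(13/2)) + (75/16)·(13/2−5) + (-15/2)·(5−(-25/16))) = ½·(0 + 225/32 − 1575/32) = -675/32, so the B_2-coordinate is 3/8.
[B_1B_2M] = ½·(0·(-27/2−(-25/16)) + (35/2)·(-25/16−5) + (75/16)·(5−(-27/2))) = ½·(0 − 3675/32 + 2775/32) = -225/16, so the B_3-coordinate is 1/4.

(3/8, 3/8, 1/4)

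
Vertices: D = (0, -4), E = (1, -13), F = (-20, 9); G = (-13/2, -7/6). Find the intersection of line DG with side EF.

Barycentric coordinates of G with respect to DEF: (1/2, 1/6, 1/3).
On side EF the D-coordinate is zero; dropping G's D-weight 1/2 and renormalizing the remaining 1/6 : 1/3 gives weights 1/3, 2/3 on E, F.
H = (1/3)·(1, -13) + (2/3)·(-20, 9) = (-13, 5/3).

(-13, 5/3)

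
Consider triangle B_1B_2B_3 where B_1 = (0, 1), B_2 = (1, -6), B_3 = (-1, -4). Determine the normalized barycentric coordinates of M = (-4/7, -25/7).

(1/7, 1/7, 5/7)

Signed area of the reference triangle: [B_1B_2B_3] = ½·(0·(-6−(-4)) + 1·(-4−1) + (-1)·(1−(-6))) = ½·(0 − 5 − 7) = -6.
[MB_2B_3] = ½·((-4/7)·(-6−(-4)) + 1·(-4−(-25/7)) + (-1)·(-25/7−(-6))) = ½·(8/7 − 3/7 − 17/7) = -6/7, so the B_1-coordinate is (-6/7)/(-6) = 1/7.
[B_1MB_3] = ½·(0·(-25/7−(-4)) + (-4/7)·(-4−1) + (-1)·(1−(-25/7))) = ½·(0 + 20/7 − 32/7) = -6/7, so the B_2-coordinate is 1/7.
[B_1B_2M] = ½·(0·(-6−(-25/7)) + 1·(-25/7−1) + (-4/7)·(1−(-6))) = ½·(0 − 32/7 − 4) = -30/7, so the B_3-coordinate is 5/7.
Check: 1/7 + 1/7 + 5/7 = 1.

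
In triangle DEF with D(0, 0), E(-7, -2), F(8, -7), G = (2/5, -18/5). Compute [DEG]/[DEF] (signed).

[DEF] = ½·(0·(-2−(-7)) + (-7)·(-7−0) + 8·(0−(-2))) = ½·(0 + 49 + 16) = 65/2.
[DEG] = ½·(0·(-2−(-18/5)) + (-7)·(-18/5−0) + (2/5)·(0−(-2))) = ½·(0 + 126/5 + 4/5) = 13, so the ratio is 13/(65/2) = 2/5.

2/5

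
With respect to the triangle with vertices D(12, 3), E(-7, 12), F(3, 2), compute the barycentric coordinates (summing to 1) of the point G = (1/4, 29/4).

(1/4, 1/2, 1/4)

Signed area of the reference triangle: [DEF] = ½·(12·(12−2) + (-7)·(2−3) + 3·(3−12)) = ½·(120 + 7 − 27) = 50.
[GEF] = ½·((1/4)·(12−2) + (-7)·(2−(29/4)) + 3·(29/4−12)) = ½·(5/2 + 147/4 − 57/4) = 25/2, so the D-coordinate is (25/2)/50 = 1/4.
[DGF] = ½·(12·(29/4−2) + (1/4)·(2−3) + 3·(3−(29/4))) = ½·(63 − 1/4 − 51/4) = 25, so the E-coordinate is 1/2.
[DEG] = ½·(12·(12−(29/4)) + (-7)·(29/4−3) + (1/4)·(3−12)) = ½·(57 − 119/4 − 9/4) = 25/2, so the F-coordinate is 1/4.
Check: 1/4 + 1/2 + 1/4 = 1.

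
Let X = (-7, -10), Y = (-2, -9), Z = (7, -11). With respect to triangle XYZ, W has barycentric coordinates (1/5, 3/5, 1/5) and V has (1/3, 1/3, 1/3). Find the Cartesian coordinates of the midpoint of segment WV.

(-14/15, -49/5)

Barycentric coordinates of the midpoint are the average: (4/15, 7/15, 4/15).
Converting: (4/15)·X + (7/15)·Y + (4/15)·Z = (-14/15, -49/5).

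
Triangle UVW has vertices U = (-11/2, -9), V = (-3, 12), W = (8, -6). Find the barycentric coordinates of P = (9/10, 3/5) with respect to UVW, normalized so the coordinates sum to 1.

(1/5, 2/5, 2/5)

Signed area of the reference triangle: [UVW] = ½·((-11/2)·(12−(-6)) + (-3)·(-6−(-9)) + 8·(-9−12)) = ½·(-99 − 9 − 168) = -138.
[PVW] = ½·((9/10)·(12−(-6)) + (-3)·(-6−(3/5)) + 8·(3/5−12)) = ½·(81/5 + 99/5 − 456/5) = -138/5, so the U-coordinate is (-138/5)/(-138) = 1/5.
[UPW] = ½·((-11/2)·(3/5−(-6)) + (9/10)·(-6−(-9)) + 8·(-9−(3/5))) = ½·(-363/10 + 27/10 − 384/5) = -276/5, so the V-coordinate is 2/5.
[UVP] = ½·((-11/2)·(12−(3/5)) + (-3)·(3/5−(-9)) + (9/10)·(-9−12)) = ½·(-627/10 − 144/5 − 189/10) = -276/5, so the W-coordinate is 2/5.
Check: 1/5 + 2/5 + 2/5 = 1.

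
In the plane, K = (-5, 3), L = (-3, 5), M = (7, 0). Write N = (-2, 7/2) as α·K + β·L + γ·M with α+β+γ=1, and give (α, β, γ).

(1/3, 1/2, 1/6)

Signed area of the reference triangle: [KLM] = ½·((-5)·(5−0) + (-3)·(0−3) + 7·(3−5)) = ½·(-25 + 9 − 14) = -15.
[NLM] = ½·((-2)·(5−0) + (-3)·(0−(7/2)) + 7·(7/2−5)) = ½·(-10 + 21/2 − 21/2) = -5, so the K-coordinate is (-5)/(-15) = 1/3.
[KNM] = ½·((-5)·(7/2−0) + (-2)·(0−3) + 7·(3−(7/2))) = ½·(-35/2 + 6 − 7/2) = -15/2, so the L-coordinate is 1/2.
[KLN] = ½·((-5)·(5−(7/2)) + (-3)·(7/2−3) + (-2)·(3−5)) = ½·(-15/2 − 3/2 + 4) = -5/2, so the M-coordinate is 1/6.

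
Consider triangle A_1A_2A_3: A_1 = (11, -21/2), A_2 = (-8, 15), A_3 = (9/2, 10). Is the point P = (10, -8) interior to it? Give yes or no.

Barycentric coordinates of P: (158/179, 17/895, 88/895).
The three coordinates are positive, positive, positive; a point is interior exactly when all three are positive.

yes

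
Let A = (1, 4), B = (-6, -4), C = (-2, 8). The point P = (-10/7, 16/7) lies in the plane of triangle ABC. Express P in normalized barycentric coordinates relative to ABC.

(4/7, 2/7, 1/7)

Signed area of the reference triangle: [ABC] = ½·(1·(-4−8) + (-6)·(8−4) + (-2)·(4−(-4))) = ½·(-12 − 24 − 16) = -26.
[PBC] = ½·((-10/7)·(-4−8) + (-6)·(8−(16/7)) + (-2)·(16/7−(-4))) = ½·(120/7 − 240/7 − 88/7) = -104/7, so the A-coordinate is (-104/7)/(-26) = 4/7.
[APC] = ½·(1·(16/7−8) + (-10/7)·(8−4) + (-2)·(4−(16/7))) = ½·(-40/7 − 40/7 − 24/7) = -52/7, so the B-coordinate is 2/7.
[ABP] = ½·(1·(-4−(16/7)) + (-6)·(16/7−4) + (-10/7)·(4−(-4))) = ½·(-44/7 + 72/7 − 80/7) = -26/7, so the C-coordinate is 1/7.
Check: 4/7 + 2/7 + 1/7 = 1.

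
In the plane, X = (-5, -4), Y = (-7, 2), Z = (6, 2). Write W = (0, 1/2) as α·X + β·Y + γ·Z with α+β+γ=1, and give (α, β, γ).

Signed area of the reference triangle: [XYZ] = ½·((-5)·(2−2) + (-7)·(2−(-4)) + 6·(-4−2)) = ½·(0 − 42 − 36) = -39.
[WYZ] = ½·(0·(2−2) + (-7)·(2−(1/2)) + 6·(1/2−2)) = ½·(0 − 21/2 − 9) = -39/4, so the X-coordinate is (-39/4)/(-39) = 1/4.
[XWZ] = ½·((-5)·(1/2−2) + 0·(2−(-4)) + 6·(-4−(1/2))) = ½·(15/2 + 0 − 27) = -39/4, so the Y-coordinate is 1/4.
[XYW] = ½·((-5)·(2−(1/2)) + (-7)·(1/2−(-4)) + 0·(-4−2)) = ½·(-15/2 − 63/2 + 0) = -39/2, so the Z-coordinate is 1/2.
Check: 1/4 + 1/4 + 1/2 = 1.

(1/4, 1/4, 1/2)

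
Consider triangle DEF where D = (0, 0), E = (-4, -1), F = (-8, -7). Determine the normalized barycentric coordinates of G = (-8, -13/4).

(-3/4, 3/2, 1/4)

Signed area of the reference triangle: [DEF] = ½·(0·(-1−(-7)) + (-4)·(-7−0) + (-8)·(0−(-1))) = ½·(0 + 28 − 8) = 10.
[GEF] = ½·((-8)·(-1−(-7)) + (-4)·(-7−(-13/4)) + (-8)·(-13/4−(-1))) = ½·(-48 + 15 + 18) = -15/2, so the D-coordinate is (-15/2)/10 = -3/4.
[DGF] = ½·(0·(-13/4−(-7)) + (-8)·(-7−0) + (-8)·(0−(-13/4))) = ½·(0 + 56 − 26) = 15, so the E-coordinate is 3/2.
[DEG] = ½·(0·(-1−(-13/4)) + (-4)·(-13/4−0) + (-8)·(0−(-1))) = ½·(0 + 13 − 8) = 5/2, so the F-coordinate is 1/4.
Check: -3/4 + 3/2 + 1/4 = 1.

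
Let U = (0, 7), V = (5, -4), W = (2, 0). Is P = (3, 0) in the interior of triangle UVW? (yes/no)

yes

Barycentric coordinates of P: (4/13, 7/13, 2/13).
The three coordinates are positive, positive, positive; a point is interior exactly when all three are positive.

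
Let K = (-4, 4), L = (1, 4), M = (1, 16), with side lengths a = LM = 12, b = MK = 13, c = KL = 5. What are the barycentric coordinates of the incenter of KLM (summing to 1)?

The incenter has barycentric coordinates proportional to the opposite side lengths: (12 : 13 : 5).
Normalizing by 12+13+5 = 30 gives (2/5, 13/30, 1/6).

(2/5, 13/30, 1/6)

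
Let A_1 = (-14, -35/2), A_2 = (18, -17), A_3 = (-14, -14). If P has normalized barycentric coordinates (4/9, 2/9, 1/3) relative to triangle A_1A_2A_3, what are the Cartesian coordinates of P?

P = (4/9)·A_1 + (2/9)·A_2 + (1/3)·A_3.
x-coordinate: (4/9)·(-14) + (2/9)·18 + (1/3)·(-14) = -62/9.
y-coordinate: (4/9)·(-35/2) + (2/9)·(-17) + (1/3)·(-14) = -146/9.

(-62/9, -146/9)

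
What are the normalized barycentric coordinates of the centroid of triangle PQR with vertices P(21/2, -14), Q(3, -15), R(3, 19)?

(1/3, 1/3, 1/3)

The centroid is the average of the vertices, so each weight is 1/3.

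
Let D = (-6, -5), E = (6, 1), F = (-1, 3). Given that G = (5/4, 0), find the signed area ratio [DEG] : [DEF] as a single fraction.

[DEF] = ½·((-6)·(1−3) + 6·(3−(-5)) + (-1)·(-5−1)) = ½·(12 + 48 + 6) = 33.
[DEG] = ½·((-6)·(1−0) + 6·(0−(-5)) + (5/4)·(-5−1)) = ½·(-6 + 30 − 15/2) = 33/4, so the ratio is (33/4)/33 = 1/4.

1/4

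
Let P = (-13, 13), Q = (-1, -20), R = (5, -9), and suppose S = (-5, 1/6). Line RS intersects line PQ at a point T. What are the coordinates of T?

Barycentric coordinates of S with respect to PQR: (1/2, 1/6, 1/3).
On side PQ the R-coordinate is zero; dropping S's R-weight 1/3 and renormalizing the remaining 1/2 : 1/6 gives weights 3/4, 1/4 on P, Q.
T = (3/4)·(-13, 13) + (1/4)·(-1, -20) = (-10, 19/4).

(-10, 19/4)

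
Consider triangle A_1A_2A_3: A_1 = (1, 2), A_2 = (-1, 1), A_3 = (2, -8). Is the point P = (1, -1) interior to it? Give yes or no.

yes

Barycentric coordinates of P: (4/7, 1/7, 2/7).
The three coordinates are positive, positive, positive; a point is interior exactly when all three are positive.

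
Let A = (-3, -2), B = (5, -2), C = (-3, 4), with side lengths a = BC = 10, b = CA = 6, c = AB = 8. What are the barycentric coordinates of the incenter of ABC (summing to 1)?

(5/12, 1/4, 1/3)

The incenter has barycentric coordinates proportional to the opposite side lengths: (10 : 6 : 8).
Normalizing by 10+6+8 = 24 gives (5/12, 1/4, 1/3).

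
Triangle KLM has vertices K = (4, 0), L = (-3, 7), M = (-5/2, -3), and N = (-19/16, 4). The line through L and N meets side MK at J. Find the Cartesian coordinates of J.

Barycentric coordinates of N with respect to KLM: (1/4, 5/8, 1/8).
On side MK the L-coordinate is zero; dropping N's L-weight 5/8 and renormalizing the remaining 1/8 : 1/4 gives weights 1/3, 2/3 on M, K.
J = (1/3)·(-5/2, -3) + (2/3)·(4, 0) = (11/6, -1).

(11/6, -1)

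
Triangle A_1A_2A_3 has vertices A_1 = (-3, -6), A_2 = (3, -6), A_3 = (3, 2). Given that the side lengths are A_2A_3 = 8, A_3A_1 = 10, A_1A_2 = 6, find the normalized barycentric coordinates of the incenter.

The incenter has barycentric coordinates proportional to the opposite side lengths: (8 : 10 : 6).
Normalizing by 8+10+6 = 24 gives (1/3, 5/12, 1/4).

(1/3, 5/12, 1/4)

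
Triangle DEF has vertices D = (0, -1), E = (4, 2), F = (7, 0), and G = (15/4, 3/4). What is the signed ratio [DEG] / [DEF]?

1/4

[DEF] = ½·(0·(2−0) + 4·(0−(-1)) + 7·(-1−2)) = ½·(0 + 4 − 21) = -17/2.
[DEG] = ½·(0·(2−(3/4)) + 4·(3/4−(-1)) + (15/4)·(-1−2)) = ½·(0 + 7 − 45/4) = -17/8, so the ratio is (-17/8)/(-17/2) = 1/4.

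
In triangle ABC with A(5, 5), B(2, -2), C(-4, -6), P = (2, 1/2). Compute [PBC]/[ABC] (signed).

[ABC] = ½·(5·(-2−(-6)) + 2·(-6−5) + (-4)·(5−(-2))) = ½·(20 − 22 − 28) = -15.
[PBC] = ½·(2·(-2−(-6)) + 2·(-6−(1/2)) + (-4)·(1/2−(-2))) = ½·(8 − 13 − 10) = -15/2, so the ratio is (-15/2)/(-15) = 1/2.

1/2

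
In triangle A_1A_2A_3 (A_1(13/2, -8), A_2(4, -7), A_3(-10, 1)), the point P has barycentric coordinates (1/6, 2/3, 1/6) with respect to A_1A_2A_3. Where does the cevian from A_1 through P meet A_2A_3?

(6/5, -27/5)

Line A_1P meets A_2A_3 where the A_1-coordinate vanishes; zeroing P's A_1-weight and renormalizing leaves A_2, A_3-weights 2/3 : 1/6 → (4/5, 1/5).
So Q = (4/5)·A_2 + (1/5)·A_3 = (6/5, -27/5).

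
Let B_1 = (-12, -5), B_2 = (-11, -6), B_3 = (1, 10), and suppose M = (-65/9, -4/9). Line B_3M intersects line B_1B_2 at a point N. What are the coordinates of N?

(-34/3, -17/3)

Barycentric coordinates of M with respect to B_1B_2B_3: (2/9, 4/9, 1/3).
On side B_1B_2 the B_3-coordinate is zero; dropping M's B_3-weight 1/3 and renormalizing the remaining 2/9 : 4/9 gives weights 1/3, 2/3 on B_1, B_2.
N = (1/3)·(-12, -5) + (2/3)·(-11, -6) = (-34/3, -17/3).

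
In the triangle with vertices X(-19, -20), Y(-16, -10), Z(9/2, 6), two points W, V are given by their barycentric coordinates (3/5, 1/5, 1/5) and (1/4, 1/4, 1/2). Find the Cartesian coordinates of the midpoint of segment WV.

(-101/10, -173/20)

Barycentric coordinates of the midpoint are the average: (17/40, 9/40, 7/20).
Converting: (17/40)·X + (9/40)·Y + (7/20)·Z = (-101/10, -173/20).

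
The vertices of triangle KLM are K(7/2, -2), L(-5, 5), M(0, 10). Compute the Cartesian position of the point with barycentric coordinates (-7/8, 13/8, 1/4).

N = (-7/8)·K + (13/8)·L + (1/4)·M.
x-coordinate: (-7/8)·(7/2) + (13/8)·(-5) + (1/4)·0 = -179/16.
y-coordinate: (-7/8)·(-2) + (13/8)·5 + (1/4)·10 = 99/8.

(-179/16, 99/8)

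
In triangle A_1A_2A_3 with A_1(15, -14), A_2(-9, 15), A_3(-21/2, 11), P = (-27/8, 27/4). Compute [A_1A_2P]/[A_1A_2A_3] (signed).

1/4

[A_1A_2A_3] = ½·(15·(15−11) + (-9)·(11−(-14)) + (-21/2)·(-14−15)) = ½·(60 − 225 + 609/2) = 279/4.
[A_1A_2P] = ½·(15·(15−(27/4)) + (-9)·(27/4−(-14)) + (-27/8)·(-14−15)) = ½·(495/4 − 747/4 + 783/8) = 279/16, so the ratio is (279/16)/(279/4) = 1/4.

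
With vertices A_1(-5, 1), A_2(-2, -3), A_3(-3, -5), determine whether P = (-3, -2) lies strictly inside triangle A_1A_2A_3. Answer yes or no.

Barycentric coordinates of P: (3/10, 3/5, 1/10).
The three coordinates are positive, positive, positive; a point is interior exactly when all three are positive.

yes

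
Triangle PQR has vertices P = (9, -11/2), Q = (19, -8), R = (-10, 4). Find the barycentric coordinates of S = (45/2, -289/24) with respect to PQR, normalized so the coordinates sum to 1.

Signed area of the reference triangle: [PQR] = ½·(9·(-8−4) + 19·(4−(-11/2)) + (-10)·(-11/2−(-8))) = ½·(-108 + 361/2 − 25) = 95/4.
[SQR] = ½·((45/2)·(-8−4) + 19·(4−(-289/24)) + (-10)·(-289/24−(-8))) = ½·(-270 + 7315/24 + 485/12) = 1805/48, so the P-coordinate is (1805/48)/(95/4) = 19/12.
[PSR] = ½·(9·(-289/24−4) + (45/2)·(4−(-11/2)) + (-10)·(-11/2−(-289/24))) = ½·(-1155/8 + 855/4 − 785/12) = 95/48, so the Q-coordinate is 1/12.
[PQS] = ½·(9·(-8−(-289/24)) + 19·(-289/24−(-11/2)) + (45/2)·(-11/2−(-8))) = ½·(291/8 − 2983/24 + 225/4) = -95/6, so the R-coordinate is -2/3.

(19/12, 1/12, -2/3)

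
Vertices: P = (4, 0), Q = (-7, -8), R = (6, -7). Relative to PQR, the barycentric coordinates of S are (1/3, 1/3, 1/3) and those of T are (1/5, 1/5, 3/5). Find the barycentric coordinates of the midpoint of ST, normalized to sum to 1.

(4/15, 4/15, 7/15)

Since both coordinate triples sum to 1, the midpoint's barycentrics are the componentwise average.
(1/3+1/5)/2 = 4/15; similarly 4/15 and 7/15.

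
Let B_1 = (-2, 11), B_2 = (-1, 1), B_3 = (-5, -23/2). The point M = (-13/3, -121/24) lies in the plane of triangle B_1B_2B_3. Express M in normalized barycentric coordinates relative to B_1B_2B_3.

(1/3, -1/12, 3/4)

Signed area of the reference triangle: [B_1B_2B_3] = ½·((-2)·(1−(-23/2)) + (-1)·(-23/2−11) + (-5)·(11−1)) = ½·(-25 + 45/2 − 50) = -105/4.
[MB_2B_3] = ½·((-13/3)·(1−(-23/2)) + (-1)·(-23/2−(-121/24)) + (-5)·(-121/24−1)) = ½·(-325/6 + 155/24 + 725/24) = -35/4, so the B_1-coordinate is (-35/4)/(-105/4) = 1/3.
[B_1MB_3] = ½·((-2)·(-121/24−(-23/2)) + (-13/3)·(-23/2−11) + (-5)·(11−(-121/24))) = ½·(-155/12 + 195/2 − 1925/24) = 35/16, so the B_2-coordinate is -1/12.
[B_1B_2M] = ½·((-2)·(1−(-121/24)) + (-1)·(-121/24−11) + (-13/3)·(11−1)) = ½·(-145/12 + 385/24 − 130/3) = -315/16, so the B_3-coordinate is 3/4.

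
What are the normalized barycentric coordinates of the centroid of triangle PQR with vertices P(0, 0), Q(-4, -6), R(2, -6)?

(1/3, 1/3, 1/3)

The centroid is the average of the vertices, so each weight is 1/3.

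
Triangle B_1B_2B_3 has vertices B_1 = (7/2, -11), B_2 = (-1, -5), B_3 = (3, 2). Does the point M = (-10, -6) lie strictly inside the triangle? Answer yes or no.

no

Barycentric coordinates of M: (-118/111, 346/111, -39/37).
The three coordinates are negative, positive, negative; a point is interior exactly when all three are positive.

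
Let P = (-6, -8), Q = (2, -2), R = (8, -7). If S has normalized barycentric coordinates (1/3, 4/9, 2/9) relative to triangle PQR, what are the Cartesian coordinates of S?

(2/3, -46/9)

S = (1/3)·P + (4/9)·Q + (2/9)·R.
x-coordinate: (1/3)·(-6) + (4/9)·2 + (2/9)·8 = 2/3.
y-coordinate: (1/3)·(-8) + (4/9)·(-2) + (2/9)·(-7) = -46/9.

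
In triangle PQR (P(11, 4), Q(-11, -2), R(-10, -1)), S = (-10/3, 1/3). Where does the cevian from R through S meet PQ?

(0, 1)

Barycentric coordinates of S with respect to PQR: (1/3, 1/3, 1/3).
On side PQ the R-coordinate is zero; dropping S's R-weight 1/3 and renormalizing the remaining 1/3 : 1/3 gives weights 1/2, 1/2 on P, Q.
T = (1/2)·(11, 4) + (1/2)·(-11, -2) = (0, 1).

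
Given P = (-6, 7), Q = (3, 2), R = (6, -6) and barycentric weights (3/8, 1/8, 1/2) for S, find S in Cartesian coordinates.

(9/8, -1/8)

S = (3/8)·P + (1/8)·Q + (1/2)·R.
x-coordinate: (3/8)·(-6) + (1/8)·3 + (1/2)·6 = 9/8.
y-coordinate: (3/8)·7 + (1/8)·2 + (1/2)·(-6) = -1/8.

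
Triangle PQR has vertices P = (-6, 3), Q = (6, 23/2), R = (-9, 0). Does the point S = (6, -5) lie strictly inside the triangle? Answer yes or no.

no

Barycentric coordinates of S: (-165/7, 40/7, 132/7).
The three coordinates are negative, positive, positive; a point is interior exactly when all three are positive.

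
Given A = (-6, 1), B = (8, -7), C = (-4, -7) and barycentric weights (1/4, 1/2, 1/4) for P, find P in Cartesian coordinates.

(3/2, -5)

P = (1/4)·A + (1/2)·B + (1/4)·C.
x-coordinate: (1/4)·(-6) + (1/2)·8 + (1/4)·(-4) = 3/2.
y-coordinate: (1/4)·1 + (1/2)·(-7) + (1/4)·(-7) = -5.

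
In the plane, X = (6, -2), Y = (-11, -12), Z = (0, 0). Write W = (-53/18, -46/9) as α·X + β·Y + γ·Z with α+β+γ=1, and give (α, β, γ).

Signed area of the reference triangle: [XYZ] = ½·(6·(-12−0) + (-11)·(0−(-2)) + 0·(-2−(-12))) = ½·(-72 − 22 + 0) = -47.
[WYZ] = ½·((-53/18)·(-12−0) + (-11)·(0−(-46/9)) + 0·(-46/9−(-12))) = ½·(106/3 − 506/9 + 0) = -94/9, so the X-coordinate is (-94/9)/(-47) = 2/9.
[XWZ] = ½·(6·(-46/9−0) + (-53/18)·(0−(-2)) + 0·(-2−(-46/9))) = ½·(-92/3 − 53/9 + 0) = -329/18, so the Y-coordinate is 7/18.
[XYW] = ½·(6·(-12−(-46/9)) + (-11)·(-46/9−(-2)) + (-53/18)·(-2−(-12))) = ½·(-124/3 + 308/9 − 265/9) = -329/18, so the Z-coordinate is 7/18.
Check: 2/9 + 7/18 + 7/18 = 1.

(2/9, 7/18, 7/18)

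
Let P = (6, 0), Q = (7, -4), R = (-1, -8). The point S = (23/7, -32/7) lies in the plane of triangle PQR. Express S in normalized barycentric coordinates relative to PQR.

Signed area of the reference triangle: [PQR] = ½·(6·(-4−(-8)) + 7·(-8−0) + (-1)·(0−(-4))) = ½·(24 − 56 − 4) = -18.
[SQR] = ½·((23/7)·(-4−(-8)) + 7·(-8−(-32/7)) + (-1)·(-32/7−(-4))) = ½·(92/7 − 24 + 4/7) = -36/7, so the P-coordinate is (-36/7)/(-18) = 2/7.
[PSR] = ½·(6·(-32/7−(-8)) + (23/7)·(-8−0) + (-1)·(0−(-32/7))) = ½·(144/7 − 184/7 − 32/7) = -36/7, so the Q-coordinate is 2/7.
[PQS] = ½·(6·(-4−(-32/7)) + 7·(-32/7−0) + (23/7)·(0−(-4))) = ½·(24/7 − 32 + 92/7) = -54/7, so the R-coordinate is 3/7.
Check: 2/7 + 2/7 + 3/7 = 1.

(2/7, 2/7, 3/7)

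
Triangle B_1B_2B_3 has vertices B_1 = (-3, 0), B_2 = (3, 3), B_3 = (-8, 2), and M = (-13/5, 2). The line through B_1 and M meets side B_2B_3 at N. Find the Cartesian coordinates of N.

Barycentric coordinates of M with respect to B_1B_2B_3: (1/5, 2/5, 2/5).
On side B_2B_3 the B_1-coordinate is zero; dropping M's B_1-weight 1/5 and renormalizing the remaining 2/5 : 2/5 gives weights 1/2, 1/2 on B_2, B_3.
N = (1/2)·(3, 3) + (1/2)·(-8, 2) = (-5/2, 5/2).

(-5/2, 5/2)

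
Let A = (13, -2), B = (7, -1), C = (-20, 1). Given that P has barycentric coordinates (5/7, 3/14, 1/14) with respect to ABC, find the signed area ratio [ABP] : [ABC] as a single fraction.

1/14

The signed ratio [ABP]/[ABC] equals the barycentric coordinate of P at vertex C, which is 1/14.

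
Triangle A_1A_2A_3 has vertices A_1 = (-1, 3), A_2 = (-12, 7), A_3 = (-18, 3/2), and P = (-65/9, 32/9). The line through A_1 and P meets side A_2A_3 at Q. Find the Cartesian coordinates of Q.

Barycentric coordinates of P with respect to A_1A_2A_3: (5/9, 2/9, 2/9).
On side A_2A_3 the A_1-coordinate is zero; dropping P's A_1-weight 5/9 and renormalizing the remaining 2/9 : 2/9 gives weights 1/2, 1/2 on A_2, A_3.
Q = (1/2)·(-12, 7) + (1/2)·(-18, 3/2) = (-15, 17/4).

(-15, 17/4)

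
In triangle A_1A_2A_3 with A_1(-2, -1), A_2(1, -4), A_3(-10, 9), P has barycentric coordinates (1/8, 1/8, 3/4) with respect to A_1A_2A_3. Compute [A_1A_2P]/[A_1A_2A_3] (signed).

The signed ratio [A_1A_2P]/[A_1A_2A_3] equals the barycentric coordinate of P at vertex A_3, which is 3/4.

3/4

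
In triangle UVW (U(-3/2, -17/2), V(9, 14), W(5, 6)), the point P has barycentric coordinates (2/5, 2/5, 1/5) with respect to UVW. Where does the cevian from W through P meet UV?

Line WP meets UV where the W-coordinate vanishes; zeroing P's W-weight and renormalizing leaves U, V-weights 2/5 : 2/5 → (1/2, 1/2).
So Q = (1/2)·U + (1/2)·V = (15/4, 11/4).

(15/4, 11/4)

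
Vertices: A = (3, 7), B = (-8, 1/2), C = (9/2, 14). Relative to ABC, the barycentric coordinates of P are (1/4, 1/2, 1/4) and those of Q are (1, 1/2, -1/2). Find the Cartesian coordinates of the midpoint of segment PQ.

(-43/16, 23/8)

Barycentric coordinates of the midpoint are the average: (5/8, 1/2, -1/8).
Converting: (5/8)·A + (1/2)·B + (-1/8)·C = (-43/16, 23/8).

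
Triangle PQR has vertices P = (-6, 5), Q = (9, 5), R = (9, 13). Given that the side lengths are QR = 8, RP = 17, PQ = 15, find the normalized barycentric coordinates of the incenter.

The incenter has barycentric coordinates proportional to the opposite side lengths: (8 : 17 : 15).
Normalizing by 8+17+15 = 40 gives (1/5, 17/40, 3/8).

(1/5, 17/40, 3/8)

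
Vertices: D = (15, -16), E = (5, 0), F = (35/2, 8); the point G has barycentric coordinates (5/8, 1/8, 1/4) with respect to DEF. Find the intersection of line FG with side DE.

(40/3, -40/3)

Line FG meets DE where the F-coordinate vanishes; zeroing G's F-weight and renormalizing leaves D, E-weights 5/8 : 1/8 → (5/6, 1/6).
So H = (5/6)·D + (1/6)·E = (40/3, -40/3).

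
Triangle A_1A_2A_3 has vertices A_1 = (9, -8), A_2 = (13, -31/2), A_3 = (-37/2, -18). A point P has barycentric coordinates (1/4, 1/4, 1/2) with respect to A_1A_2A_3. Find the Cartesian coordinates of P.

P = (1/4)·A_1 + (1/4)·A_2 + (1/2)·A_3.
x-coordinate: (1/4)·9 + (1/4)·13 + (1/2)·(-37/2) = -15/4.
y-coordinate: (1/4)·(-8) + (1/4)·(-31/2) + (1/2)·(-18) = -119/8.

(-15/4, -119/8)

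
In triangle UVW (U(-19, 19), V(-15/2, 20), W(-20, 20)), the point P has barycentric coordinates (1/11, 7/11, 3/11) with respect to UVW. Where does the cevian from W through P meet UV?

Line WP meets UV where the W-coordinate vanishes; zeroing P's W-weight and renormalizing leaves U, V-weights 1/11 : 7/11 → (1/8, 7/8).
So Q = (1/8)·U + (7/8)·V = (-143/16, 159/8).

(-143/16, 159/8)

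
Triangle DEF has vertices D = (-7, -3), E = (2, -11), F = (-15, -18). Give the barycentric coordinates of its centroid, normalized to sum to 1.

(1/3, 1/3, 1/3)

The centroid is the average of the vertices, so each weight is 1/3.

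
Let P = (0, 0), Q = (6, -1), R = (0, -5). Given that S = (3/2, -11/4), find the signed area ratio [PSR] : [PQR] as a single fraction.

[PQR] = ½·(0·(-1−(-5)) + 6·(-5−0) + 0·(0−(-1))) = ½·(0 − 30 + 0) = -15.
[PSR] = ½·(0·(-11/4−(-5)) + (3/2)·(-5−0) + 0·(0−(-11/4))) = ½·(0 − 15/2 + 0) = -15/4, so the ratio is (-15/4)/(-15) = 1/4.

1/4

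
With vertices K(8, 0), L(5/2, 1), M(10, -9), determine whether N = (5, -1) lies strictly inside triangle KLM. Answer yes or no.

Barycentric coordinates of N: (4/19, 58/95, 17/95).
The three coordinates are positive, positive, positive; a point is interior exactly when all three are positive.

yes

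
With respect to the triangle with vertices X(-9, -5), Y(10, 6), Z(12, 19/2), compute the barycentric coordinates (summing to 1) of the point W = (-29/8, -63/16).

Signed area of the reference triangle: [XYZ] = ½·((-9)·(6−(19/2)) + 10·(19/2−(-5)) + 12·(-5−6)) = ½·(63/2 + 145 − 132) = 89/4.
[WYZ] = ½·((-29/8)·(6−(19/2)) + 10·(19/2−(-63/16)) + 12·(-63/16−6)) = ½·(203/16 + 1075/8 − 477/4) = 445/32, so the X-coordinate is (445/32)/(89/4) = 5/8.
[XWZ] = ½·((-9)·(-63/16−(19/2)) + (-29/8)·(19/2−(-5)) + 12·(-5−(-63/16))) = ½·(1935/16 − 841/16 − 51/4) = 445/16, so the Y-coordinate is 5/4.
[XYW] = ½·((-9)·(6−(-63/16)) + 10·(-63/16−(-5)) + (-29/8)·(-5−6)) = ½·(-1431/16 + 85/8 + 319/8) = -623/32, so the Z-coordinate is -7/8.
Check: 5/8 + 5/4 − 7/8 = 1.

(5/8, 5/4, -7/8)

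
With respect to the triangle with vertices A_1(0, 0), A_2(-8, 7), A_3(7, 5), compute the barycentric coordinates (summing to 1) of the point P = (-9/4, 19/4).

Signed area of the reference triangle: [A_1A_2A_3] = ½·(0·(7−5) + (-8)·(5−0) + 7·(0−7)) = ½·(0 − 40 − 49) = -89/2.
[PA_2A_3] = ½·((-9/4)·(7−5) + (-8)·(5−(19/4)) + 7·(19/4−7)) = ½·(-9/2 − 2 − 63/4) = -89/8, so the A_1-coordinate is (-89/8)/(-89/2) = 1/4.
[A_1PA_3] = ½·(0·(19/4−5) + (-9/4)·(5−0) + 7·(0−(19/4))) = ½·(0 − 45/4 − 133/4) = -89/4, so the A_2-coordinate is 1/2.
[A_1A_2P] = ½·(0·(7−(19/4)) + (-8)·(19/4−0) + (-9/4)·(0−7)) = ½·(0 − 38 + 63/4) = -89/8, so the A_3-coordinate is 1/4.

(1/4, 1/2, 1/4)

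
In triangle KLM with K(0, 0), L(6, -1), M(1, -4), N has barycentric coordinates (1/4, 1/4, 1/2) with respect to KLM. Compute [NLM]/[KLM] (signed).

1/4

The signed ratio [NLM]/[KLM] equals the barycentric coordinate of N at vertex K, which is 1/4.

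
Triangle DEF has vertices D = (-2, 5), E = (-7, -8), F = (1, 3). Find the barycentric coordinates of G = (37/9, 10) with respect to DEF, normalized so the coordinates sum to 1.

(4/9, -5/9, 10/9)

Signed area of the reference triangle: [DEF] = ½·((-2)·(-8−3) + (-7)·(3−5) + 1·(5−(-8))) = ½·(22 + 14 + 13) = 49/2.
[GEF] = ½·((37/9)·(-8−3) + (-7)·(3−10) + 1·(10−(-8))) = ½·(-407/9 + 49 + 18) = 98/9, so the D-coordinate is (98/9)/(49/2) = 4/9.
[DGF] = ½·((-2)·(10−3) + (37/9)·(3−5) + 1·(5−10)) = ½·(-14 − 74/9 − 5) = -245/18, so the E-coordinate is -5/9.
[DEG] = ½·((-2)·(-8−10) + (-7)·(10−5) + (37/9)·(5−(-8))) = ½·(36 − 35 + 481/9) = 245/9, so the F-coordinate is 10/9.
Check: 4/9 − 5/9 + 10/9 = 1.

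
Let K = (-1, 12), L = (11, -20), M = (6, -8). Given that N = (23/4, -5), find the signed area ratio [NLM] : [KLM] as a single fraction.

[KLM] = ½·((-1)·(-20−(-8)) + 11·(-8−12) + 6·(12−(-20))) = ½·(12 − 220 + 192) = -8.
[NLM] = ½·((23/4)·(-20−(-8)) + 11·(-8−(-5)) + 6·(-5−(-20))) = ½·(-69 − 33 + 90) = -6, so the ratio is (-6)/(-8) = 3/4.

3/4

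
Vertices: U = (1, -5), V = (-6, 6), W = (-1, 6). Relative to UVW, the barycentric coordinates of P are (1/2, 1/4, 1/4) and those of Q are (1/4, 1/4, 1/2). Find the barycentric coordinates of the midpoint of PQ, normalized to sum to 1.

Since both coordinate triples sum to 1, the midpoint's barycentrics are the componentwise average.
(1/2+1/4)/2 = 3/8; similarly 1/4 and 3/8.

(3/8, 1/4, 3/8)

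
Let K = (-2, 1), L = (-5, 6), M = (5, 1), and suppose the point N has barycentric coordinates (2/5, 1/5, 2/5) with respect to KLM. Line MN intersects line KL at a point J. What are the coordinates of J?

Line MN meets KL where the M-coordinate vanishes; zeroing N's M-weight and renormalizing leaves K, L-weights 2/5 : 1/5 → (2/3, 1/3).
So J = (2/3)·K + (1/3)·L = (-3, 8/3).

(-3, 8/3)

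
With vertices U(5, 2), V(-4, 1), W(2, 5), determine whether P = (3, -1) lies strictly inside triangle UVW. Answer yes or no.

Barycentric coordinates of P: (4/3, 1/2, -5/6).
The three coordinates are positive, positive, negative; a point is interior exactly when all three are positive.

no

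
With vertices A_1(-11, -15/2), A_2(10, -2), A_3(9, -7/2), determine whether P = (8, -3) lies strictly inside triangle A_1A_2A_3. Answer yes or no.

Barycentric coordinates of P: (1/13, 7/13, 5/13).
The three coordinates are positive, positive, positive; a point is interior exactly when all three are positive.

yes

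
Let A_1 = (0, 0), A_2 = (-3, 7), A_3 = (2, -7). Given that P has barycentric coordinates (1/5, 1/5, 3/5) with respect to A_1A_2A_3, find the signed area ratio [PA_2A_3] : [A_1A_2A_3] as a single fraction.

1/5

The signed ratio [PA_2A_3]/[A_1A_2A_3] equals the barycentric coordinate of P at vertex A_1, which is 1/5.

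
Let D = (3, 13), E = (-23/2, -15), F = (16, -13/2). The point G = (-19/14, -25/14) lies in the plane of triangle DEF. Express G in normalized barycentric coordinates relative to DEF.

Signed area of the reference triangle: [DEF] = ½·(3·(-15−(-13/2)) + (-23/2)·(-13/2−13) + 16·(13−(-15))) = ½·(-51/2 + 897/4 + 448) = 2587/8.
[GEF] = ½·((-19/14)·(-15−(-13/2)) + (-23/2)·(-13/2−(-25/14)) + 16·(-25/14−(-15))) = ½·(323/28 + 759/14 + 1480/7) = 7761/56, so the D-coordinate is (7761/56)/(2587/8) = 3/7.
[DGF] = ½·(3·(-25/14−(-13/2)) + (-19/14)·(-13/2−13) + 16·(13−(-25/14))) = ½·(99/7 + 741/28 + 1656/7) = 7761/56, so the E-coordinate is 3/7.
[DEG] = ½·(3·(-15−(-25/14)) + (-23/2)·(-25/14−13) + (-19/14)·(13−(-15))) = ½·(-555/14 + 4761/28 − 38) = 2587/56, so the F-coordinate is 1/7.
Check: 3/7 + 3/7 + 1/7 = 1.

(3/7, 3/7, 1/7)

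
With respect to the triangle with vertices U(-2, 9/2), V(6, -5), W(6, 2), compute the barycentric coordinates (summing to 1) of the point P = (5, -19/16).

Signed area of the reference triangle: [UVW] = ½·((-2)·(-5−2) + 6·(2−(9/2)) + 6·(9/2−(-5))) = ½·(14 − 15 + 57) = 28.
[PVW] = ½·(5·(-5−2) + 6·(2−(-19/16)) + 6·(-19/16−(-5))) = ½·(-35 + 153/8 + 183/8) = 7/2, so the U-coordinate is (7/2)/28 = 1/8.
[UPW] = ½·((-2)·(-19/16−2) + 5·(2−(9/2)) + 6·(9/2−(-19/16))) = ½·(51/8 − 25/2 + 273/8) = 14, so the V-coordinate is 1/2.
[UVP] = ½·((-2)·(-5−(-19/16)) + 6·(-19/16−(9/2)) + 5·(9/2−(-5))) = ½·(61/8 − 273/8 + 95/2) = 21/2, so the W-coordinate is 3/8.
Check: 1/8 + 1/2 + 3/8 = 1.

(1/8, 1/2, 3/8)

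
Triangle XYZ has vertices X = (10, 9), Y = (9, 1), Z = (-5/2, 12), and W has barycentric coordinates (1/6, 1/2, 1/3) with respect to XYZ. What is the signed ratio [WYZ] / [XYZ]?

1/6

The signed ratio [WYZ]/[XYZ] equals the barycentric coordinate of W at vertex X, which is 1/6.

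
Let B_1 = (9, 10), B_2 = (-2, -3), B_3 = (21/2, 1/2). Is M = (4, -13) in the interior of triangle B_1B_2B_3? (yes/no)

Barycentric coordinates of M: (-73/62, 41/62, 47/31).
The three coordinates are negative, positive, positive; a point is interior exactly when all three are positive.

no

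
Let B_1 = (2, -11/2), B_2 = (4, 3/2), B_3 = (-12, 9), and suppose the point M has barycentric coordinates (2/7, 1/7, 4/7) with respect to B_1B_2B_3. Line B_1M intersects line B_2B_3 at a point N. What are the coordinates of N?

Line B_1M meets B_2B_3 where the B_1-coordinate vanishes; zeroing M's B_1-weight and renormalizing leaves B_2, B_3-weights 1/7 : 4/7 → (1/5, 4/5).
So N = (1/5)·B_2 + (4/5)·B_3 = (-44/5, 15/2).

(-44/5, 15/2)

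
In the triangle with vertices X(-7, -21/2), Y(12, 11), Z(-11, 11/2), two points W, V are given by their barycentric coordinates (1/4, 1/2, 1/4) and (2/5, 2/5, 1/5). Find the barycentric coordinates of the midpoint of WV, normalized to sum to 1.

(13/40, 9/20, 9/40)

Since both coordinate triples sum to 1, the midpoint's barycentrics are the componentwise average.
(1/4+2/5)/2 = 13/40; similarly 9/20 and 9/40.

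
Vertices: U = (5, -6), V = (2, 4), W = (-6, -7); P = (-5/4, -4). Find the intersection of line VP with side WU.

Barycentric coordinates of P with respect to UVW: (1/4, 1/4, 1/2).
On side WU the V-coordinate is zero; dropping P's V-weight 1/4 and renormalizing the remaining 1/2 : 1/4 gives weights 2/3, 1/3 on W, U.
Q = (2/3)·(-6, -7) + (1/3)·(5, -6) = (-7/3, -20/3).

(-7/3, -20/3)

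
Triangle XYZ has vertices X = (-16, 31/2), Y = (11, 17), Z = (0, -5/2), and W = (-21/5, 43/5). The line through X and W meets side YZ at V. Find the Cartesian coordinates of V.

(11/3, 4)

Barycentric coordinates of W with respect to XYZ: (2/5, 1/5, 2/5).
On side YZ the X-coordinate is zero; dropping W's X-weight 2/5 and renormalizing the remaining 1/5 : 2/5 gives weights 1/3, 2/3 on Y, Z.
V = (1/3)·(11, 17) + (2/3)·(0, -5/2) = (11/3, 4).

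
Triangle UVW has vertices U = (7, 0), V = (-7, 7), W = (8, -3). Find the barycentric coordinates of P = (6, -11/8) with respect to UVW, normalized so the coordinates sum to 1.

(1/8, 1/8, 3/4)

Signed area of the reference triangle: [UVW] = ½·(7·(7−(-3)) + (-7)·(-3−0) + 8·(0−7)) = ½·(70 + 21 − 56) = 35/2.
[PVW] = ½·(6·(7−(-3)) + (-7)·(-3−(-11/8)) + 8·(-11/8−7)) = ½·(60 + 91/8 − 67) = 35/16, so the U-coordinate is (35/16)/(35/2) = 1/8.
[UPW] = ½·(7·(-11/8−(-3)) + 6·(-3−0) + 8·(0−(-11/8))) = ½·(91/8 − 18 + 11) = 35/16, so the V-coordinate is 1/8.
[UVP] = ½·(7·(7−(-11/8)) + (-7)·(-11/8−0) + 6·(0−7)) = ½·(469/8 + 77/8 − 42) = 105/8, so the W-coordinate is 3/4.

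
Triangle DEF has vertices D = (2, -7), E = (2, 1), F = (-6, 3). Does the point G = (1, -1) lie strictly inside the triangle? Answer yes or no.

Barycentric coordinates of G: (9/32, 19/32, 1/8).
The three coordinates are positive, positive, positive; a point is interior exactly when all three are positive.

yes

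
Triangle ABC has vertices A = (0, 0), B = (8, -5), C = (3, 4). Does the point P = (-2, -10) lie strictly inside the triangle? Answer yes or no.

no

Barycentric coordinates of P: (115/47, 22/47, -90/47).
The three coordinates are positive, positive, negative; a point is interior exactly when all three are positive.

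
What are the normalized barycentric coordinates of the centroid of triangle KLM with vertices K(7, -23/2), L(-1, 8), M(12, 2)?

(1/3, 1/3, 1/3)

The centroid is the average of the vertices, so each weight is 1/3.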